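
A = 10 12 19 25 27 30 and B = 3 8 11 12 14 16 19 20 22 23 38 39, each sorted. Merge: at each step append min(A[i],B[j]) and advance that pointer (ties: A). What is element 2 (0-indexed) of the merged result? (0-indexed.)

[i=0,j=0] A[i]=10>B[j]=3 take 3 → j++
[i=0,j=1] A[i]=10>B[j]=8 take 8 → j++
[i=0,j=2] A[i]=10<=B[j]=11 take 10 → i++
[i=1,j=2] A[i]=12>B[j]=11 take 11 → j++
[i=1,j=3] A[i]=12<=B[j]=12 take 12 → i++
[i=2,j=3] A[i]=19>B[j]=12 take 12 → j++
[i=2,j=4] A[i]=19>B[j]=14 take 14 → j++
[i=2,j=5] A[i]=19>B[j]=16 take 16 → j++
[i=2,j=6] A[i]=19<=B[j]=19 take 19 → i++
[i=3,j=6] A[i]=25>B[j]=19 take 19 → j++
[i=3,j=7] A[i]=25>B[j]=20 take 20 → j++
[i=3,j=8] A[i]=25>B[j]=22 take 22 → j++
[i=3,j=9] A[i]=25>B[j]=23 take 23 → j++
[i=3,j=10] A[i]=25<=B[j]=38 take 25 → i++
[i=4,j=10] A[i]=27<=B[j]=38 take 27 → i++
[i=5,j=10] A[i]=30<=B[j]=38 take 30 → i++
[i=6,j=10] A done, take B[j]=38 → j++
[i=6,j=11] A done, take B[j]=39 → j++

merged[2] = 10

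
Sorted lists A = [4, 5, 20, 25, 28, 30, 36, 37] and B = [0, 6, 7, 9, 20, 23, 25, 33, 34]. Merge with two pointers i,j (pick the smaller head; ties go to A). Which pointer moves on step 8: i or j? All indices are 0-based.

[i=0,j=0] A[i]=4>B[j]=0 take 0 → j++
[i=0,j=1] A[i]=4<=B[j]=6 take 4 → i++
[i=1,j=1] A[i]=5<=B[j]=6 take 5 → i++
[i=2,j=1] A[i]=20>B[j]=6 take 6 → j++
[i=2,j=2] A[i]=20>B[j]=7 take 7 → j++
[i=2,j=3] A[i]=20>B[j]=9 take 9 → j++
[i=2,j=4] A[i]=20<=B[j]=20 take 20 → i++
[i=3,j=4] A[i]=25>B[j]=20 take 20 → j++

j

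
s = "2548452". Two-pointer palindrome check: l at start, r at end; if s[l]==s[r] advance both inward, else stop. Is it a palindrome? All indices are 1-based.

palindrome

[1,7] '2'=='2' → l++,r--
[2,6] '5'=='5' → l++,r--
[3,5] '4'=='4' → l++,r--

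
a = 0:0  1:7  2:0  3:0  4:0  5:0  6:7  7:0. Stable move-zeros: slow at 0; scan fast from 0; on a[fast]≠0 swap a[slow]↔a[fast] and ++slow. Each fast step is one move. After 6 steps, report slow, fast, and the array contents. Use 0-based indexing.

slow=1, fast=6, a=[7, 0, 0, 0, 0, 0, 7, 0]

(s=0,f=0) a[fast]=0 → fast++
(s=0,f=1) a[fast]=7≠0 swap→a[0]=7 → slow++,fast++
(s=1,f=2) a[fast]=0 → fast++
(s=1,f=3) a[fast]=0 → fast++
(s=1,f=4) a[fast]=0 → fast++
(s=1,f=5) a[fast]=0 → fast++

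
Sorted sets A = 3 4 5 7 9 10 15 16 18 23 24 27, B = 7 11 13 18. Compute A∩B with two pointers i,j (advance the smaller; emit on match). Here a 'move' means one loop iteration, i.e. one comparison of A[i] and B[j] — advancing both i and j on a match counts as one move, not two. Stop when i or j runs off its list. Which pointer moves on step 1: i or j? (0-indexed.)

i=0 j=0: 3<7, i++

i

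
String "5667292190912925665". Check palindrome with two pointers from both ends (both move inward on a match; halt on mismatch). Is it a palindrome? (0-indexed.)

[0,18] '5'=='5' → l++,r--
[1,17] '6'=='6' → l++,r--
[2,16] '6'=='6' → l++,r--
[3,15] '7'!='5' → stop

not a palindrome (mismatch at 3,15)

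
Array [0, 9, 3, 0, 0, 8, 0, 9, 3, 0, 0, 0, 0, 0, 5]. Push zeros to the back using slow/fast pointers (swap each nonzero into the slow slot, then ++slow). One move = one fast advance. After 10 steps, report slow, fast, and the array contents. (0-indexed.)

slow=5, fast=10, a=[9, 3, 8, 9, 3, 0, 0, 0, 0, 0, 0, 0, 0, 0, 5]

slow=0 fast=0: a[fast]=0, fast++
slow=0 fast=1: a[fast]=9≠0 swap→a[0]=9, slow++,fast++
slow=1 fast=2: a[fast]=3≠0 swap→a[1]=3, slow++,fast++
slow=2 fast=3: a[fast]=0, fast++
slow=2 fast=4: a[fast]=0, fast++
slow=2 fast=5: a[fast]=8≠0 swap→a[2]=8, slow++,fast++
slow=3 fast=6: a[fast]=0, fast++
slow=3 fast=7: a[fast]=9≠0 swap→a[3]=9, slow++,fast++
slow=4 fast=8: a[fast]=3≠0 swap→a[4]=3, slow++,fast++
slow=5 fast=9: a[fast]=0, fast++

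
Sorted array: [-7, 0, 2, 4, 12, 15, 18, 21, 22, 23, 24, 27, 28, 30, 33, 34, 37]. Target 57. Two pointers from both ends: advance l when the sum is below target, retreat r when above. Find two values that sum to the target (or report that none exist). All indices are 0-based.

[0,16] -7+37=30 <57 → l++
[1,16] 0+37=37 <57 → l++
[2,16] 2+37=39 <57 → l++
[3,16] 4+37=41 <57 → l++
[4,16] 12+37=49 <57 → l++
[5,16] 15+37=52 <57 → l++
[6,16] 18+37=55 <57 → l++
[7,16] 21+37=58 >57 → r--
[7,15] 21+34=55 <57 → l++
[8,15] 22+34=56 <57 → l++
[9,15] 23+34=57 → found

(23, 34)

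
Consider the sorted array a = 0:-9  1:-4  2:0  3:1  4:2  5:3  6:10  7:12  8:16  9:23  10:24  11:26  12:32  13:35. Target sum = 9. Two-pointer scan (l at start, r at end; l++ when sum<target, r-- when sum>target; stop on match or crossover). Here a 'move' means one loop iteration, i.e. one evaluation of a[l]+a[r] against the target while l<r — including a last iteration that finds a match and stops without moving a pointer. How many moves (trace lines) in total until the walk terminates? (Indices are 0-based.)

l=0 r=13: -9+35=26 >9, r--
l=0 r=12: -9+32=23 >9, r--
l=0 r=11: -9+26=17 >9, r--
l=0 r=10: -9+24=15 >9, r--
l=0 r=9: -9+23=14 >9, r--
l=0 r=8: -9+16=7 <9, l++
l=1 r=8: -4+16=12 >9, r--
l=1 r=7: -4+12=8 <9, l++
l=2 r=7: 0+12=12 >9, r--
l=2 r=6: 0+10=10 >9, r--
l=2 r=5: 0+3=3 <9, l++
l=3 r=5: 1+3=4 <9, l++
l=4 r=5: 2+3=5 <9, l++

13 moves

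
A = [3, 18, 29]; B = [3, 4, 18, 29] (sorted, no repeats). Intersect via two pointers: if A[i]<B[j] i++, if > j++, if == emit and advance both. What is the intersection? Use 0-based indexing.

intersection = [3, 18, 29]

[i=0,j=0] 3==3 emit → i++,j++
[i=1,j=1] 18>4 → j++
[i=1,j=2] 18==18 emit → i++,j++
[i=2,j=3] 29==29 emit → i++,j++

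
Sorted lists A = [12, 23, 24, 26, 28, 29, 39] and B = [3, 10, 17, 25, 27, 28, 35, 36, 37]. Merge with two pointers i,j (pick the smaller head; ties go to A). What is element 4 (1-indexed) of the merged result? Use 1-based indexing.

merged[4] = 17

i=1 j=1: A[i]=12>B[j]=3 take 3, j++
i=1 j=2: A[i]=12>B[j]=10 take 10, j++
i=1 j=3: A[i]=12<=B[j]=17 take 12, i++
i=2 j=3: A[i]=23>B[j]=17 take 17, j++
i=2 j=4: A[i]=23<=B[j]=25 take 23, i++
i=3 j=4: A[i]=24<=B[j]=25 take 24, i++
i=4 j=4: A[i]=26>B[j]=25 take 25, j++
i=4 j=5: A[i]=26<=B[j]=27 take 26, i++
i=5 j=5: A[i]=28>B[j]=27 take 27, j++
i=5 j=6: A[i]=28<=B[j]=28 take 28, i++
i=6 j=6: A[i]=29>B[j]=28 take 28, j++
i=6 j=7: A[i]=29<=B[j]=35 take 29, i++
i=7 j=7: A[i]=39>B[j]=35 take 35, j++
i=7 j=8: A[i]=39>B[j]=36 take 36, j++
i=7 j=9: A[i]=39>B[j]=37 take 37, j++
i=7 j=10: B done, take A[i]=39, i++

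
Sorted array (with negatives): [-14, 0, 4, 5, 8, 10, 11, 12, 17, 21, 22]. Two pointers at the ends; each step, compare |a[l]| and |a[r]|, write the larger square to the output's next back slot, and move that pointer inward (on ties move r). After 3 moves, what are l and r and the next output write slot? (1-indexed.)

l=1, r=8, next write slot=8

l=1 r=11: |-14|<=|22| out[11]=484, r--
l=1 r=10: |-14|<=|21| out[10]=441, r--
l=1 r=9: |-14|<=|17| out[9]=289, r--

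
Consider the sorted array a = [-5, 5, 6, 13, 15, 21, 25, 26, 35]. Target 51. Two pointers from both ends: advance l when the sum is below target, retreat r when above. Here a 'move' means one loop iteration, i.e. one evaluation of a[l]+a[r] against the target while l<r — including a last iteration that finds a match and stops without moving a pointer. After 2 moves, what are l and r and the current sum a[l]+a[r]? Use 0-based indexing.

l=0 r=8: -5+35=30 <51, l++
l=1 r=8: 5+35=40 <51, l++

l=2, r=8, sum=41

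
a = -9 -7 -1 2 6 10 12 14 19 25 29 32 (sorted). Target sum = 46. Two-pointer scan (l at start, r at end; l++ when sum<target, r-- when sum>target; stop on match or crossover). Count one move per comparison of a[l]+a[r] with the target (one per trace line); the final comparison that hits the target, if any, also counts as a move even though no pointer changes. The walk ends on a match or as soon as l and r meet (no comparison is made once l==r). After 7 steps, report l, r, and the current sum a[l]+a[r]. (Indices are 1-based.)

l=8, r=12, sum=46

l=1 r=12: -9+32=23 <46, l++
l=2 r=12: -7+32=25 <46, l++
l=3 r=12: -1+32=31 <46, l++
l=4 r=12: 2+32=34 <46, l++
l=5 r=12: 6+32=38 <46, l++
l=6 r=12: 10+32=42 <46, l++
l=7 r=12: 12+32=44 <46, l++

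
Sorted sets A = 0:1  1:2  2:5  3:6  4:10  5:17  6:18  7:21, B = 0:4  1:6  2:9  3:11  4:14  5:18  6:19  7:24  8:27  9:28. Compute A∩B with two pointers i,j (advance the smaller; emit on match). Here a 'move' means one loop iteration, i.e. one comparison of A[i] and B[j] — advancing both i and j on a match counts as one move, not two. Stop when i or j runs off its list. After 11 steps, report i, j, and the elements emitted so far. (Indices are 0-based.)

i=7, j=6, emitted=[6, 18]

i=0 j=0: 1<4, i++
i=1 j=0: 2<4, i++
i=2 j=0: 5>4, j++
i=2 j=1: 5<6, i++
i=3 j=1: 6==6 emit, i++,j++
i=4 j=2: 10>9, j++
i=4 j=3: 10<11, i++
i=5 j=3: 17>11, j++
i=5 j=4: 17>14, j++
i=5 j=5: 17<18, i++
i=6 j=5: 18==18 emit, i++,j++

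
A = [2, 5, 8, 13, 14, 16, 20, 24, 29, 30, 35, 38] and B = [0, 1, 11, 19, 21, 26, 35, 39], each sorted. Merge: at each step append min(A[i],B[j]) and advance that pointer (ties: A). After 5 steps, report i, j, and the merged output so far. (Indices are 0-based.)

i=3, j=2, merged so far=[0, 1, 2, 5, 8]

i=0 j=0: A[i]=2>B[j]=0 take 0, j++
i=0 j=1: A[i]=2>B[j]=1 take 1, j++
i=0 j=2: A[i]=2<=B[j]=11 take 2, i++
i=1 j=2: A[i]=5<=B[j]=11 take 5, i++
i=2 j=2: A[i]=8<=B[j]=11 take 8, i++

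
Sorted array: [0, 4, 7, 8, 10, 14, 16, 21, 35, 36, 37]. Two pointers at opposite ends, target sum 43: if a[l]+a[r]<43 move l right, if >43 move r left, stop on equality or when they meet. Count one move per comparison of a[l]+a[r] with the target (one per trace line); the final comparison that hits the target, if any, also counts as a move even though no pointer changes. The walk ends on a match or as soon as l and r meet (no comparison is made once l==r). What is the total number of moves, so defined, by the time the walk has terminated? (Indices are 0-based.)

[0,10] 0+37=37 <43 → l++
[1,10] 4+37=41 <43 → l++
[2,10] 7+37=44 >43 → r--
[2,9] 7+36=43 → found

4 moves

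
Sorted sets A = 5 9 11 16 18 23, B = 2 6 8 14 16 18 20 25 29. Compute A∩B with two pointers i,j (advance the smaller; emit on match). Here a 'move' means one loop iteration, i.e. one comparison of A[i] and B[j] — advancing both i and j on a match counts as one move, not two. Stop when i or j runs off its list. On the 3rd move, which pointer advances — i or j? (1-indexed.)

i=1 j=1: 5>2, j++
i=1 j=2: 5<6, i++
i=2 j=2: 9>6, j++

j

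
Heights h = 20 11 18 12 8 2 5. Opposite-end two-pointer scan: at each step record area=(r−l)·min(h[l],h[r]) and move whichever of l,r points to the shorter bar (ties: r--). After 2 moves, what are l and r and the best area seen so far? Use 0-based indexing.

[0,6] min(20,5)*6=30 best=30 * → r--
[0,5] min(20,2)*5=10 best=30 → r--

l=0, r=4, best area=30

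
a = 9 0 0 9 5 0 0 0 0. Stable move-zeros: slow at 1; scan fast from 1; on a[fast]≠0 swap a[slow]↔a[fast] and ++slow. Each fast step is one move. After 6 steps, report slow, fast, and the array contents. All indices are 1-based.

slow=4, fast=7, a=[9, 9, 5, 0, 0, 0, 0, 0, 0]

(s=1,f=1) a[fast]=9≠0 swap→a[1]=9 → slow++,fast++
(s=2,f=2) a[fast]=0 → fast++
(s=2,f=3) a[fast]=0 → fast++
(s=2,f=4) a[fast]=9≠0 swap→a[2]=9 → slow++,fast++
(s=3,f=5) a[fast]=5≠0 swap→a[3]=5 → slow++,fast++
(s=4,f=6) a[fast]=0 → fast++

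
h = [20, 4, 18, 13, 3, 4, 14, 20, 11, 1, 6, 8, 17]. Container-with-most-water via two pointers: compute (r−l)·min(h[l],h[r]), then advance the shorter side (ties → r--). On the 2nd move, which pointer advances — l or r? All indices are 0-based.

[0,12] min(20,17)*12=204 best=204 * → r--
[0,11] min(20,8)*11=88 best=204 → r--

r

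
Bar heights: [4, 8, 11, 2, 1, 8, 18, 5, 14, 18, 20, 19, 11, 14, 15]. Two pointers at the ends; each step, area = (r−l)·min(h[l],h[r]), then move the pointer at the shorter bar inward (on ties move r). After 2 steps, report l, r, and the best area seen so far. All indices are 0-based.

l=0 r=14: min(4,15)*14=56 best=56 *, l++
l=1 r=14: min(8,15)*13=104 best=104 *, l++

l=2, r=14, best area=104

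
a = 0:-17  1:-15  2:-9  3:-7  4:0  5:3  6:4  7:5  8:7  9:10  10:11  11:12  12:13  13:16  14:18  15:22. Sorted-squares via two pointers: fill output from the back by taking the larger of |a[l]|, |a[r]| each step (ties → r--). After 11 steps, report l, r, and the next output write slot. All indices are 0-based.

l=3, r=7, next write slot=4

[0,15] |-17|<=|22| out[15]=484 → r--
[0,14] |-17|<=|18| out[14]=324 → r--
[0,13] |-17|>|16| out[13]=289 → l++
[1,13] |-15|<=|16| out[12]=256 → r--
[1,12] |-15|>|13| out[11]=225 → l++
[2,12] |-9|<=|13| out[10]=169 → r--
[2,11] |-9|<=|12| out[9]=144 → r--
[2,10] |-9|<=|11| out[8]=121 → r--
[2,9] |-9|<=|10| out[7]=100 → r--
[2,8] |-9|>|7| out[6]=81 → l++
[3,8] |-7|<=|7| out[5]=49 → r--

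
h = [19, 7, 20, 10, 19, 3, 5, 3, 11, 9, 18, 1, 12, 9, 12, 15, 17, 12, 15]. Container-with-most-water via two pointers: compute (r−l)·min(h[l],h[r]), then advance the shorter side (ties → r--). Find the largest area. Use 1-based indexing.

[1,19] min(19,15)*18=270 best=270 * → r--
[1,18] min(19,12)*17=204 best=270 → r--
[1,17] min(19,17)*16=272 best=272 * → r--
[1,16] min(19,15)*15=225 best=272 → r--
[1,15] min(19,12)*14=168 best=272 → r--
[1,14] min(19,9)*13=117 best=272 → r--
[1,13] min(19,12)*12=144 best=272 → r--
[1,12] min(19,1)*11=11 best=272 → r--
[1,11] min(19,18)*10=180 best=272 → r--
[1,10] min(19,9)*9=81 best=272 → r--
[1,9] min(19,11)*8=88 best=272 → r--
[1,8] min(19,3)*7=21 best=272 → r--
[1,7] min(19,5)*6=30 best=272 → r--
[1,6] min(19,3)*5=15 best=272 → r--
[1,5] min(19,19)*4=76 best=272 → r--
[1,4] min(19,10)*3=30 best=272 → r--
[1,3] min(19,20)*2=38 best=272 → l++
[2,3] min(7,20)*1=7 best=272 → l++

max area = 272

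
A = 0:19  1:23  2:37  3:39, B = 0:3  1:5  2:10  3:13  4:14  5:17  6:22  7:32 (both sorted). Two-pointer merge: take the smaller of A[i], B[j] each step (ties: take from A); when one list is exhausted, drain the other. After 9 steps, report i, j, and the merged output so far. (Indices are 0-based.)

i=0 j=0: A[i]=19>B[j]=3 take 3, j++
i=0 j=1: A[i]=19>B[j]=5 take 5, j++
i=0 j=2: A[i]=19>B[j]=10 take 10, j++
i=0 j=3: A[i]=19>B[j]=13 take 13, j++
i=0 j=4: A[i]=19>B[j]=14 take 14, j++
i=0 j=5: A[i]=19>B[j]=17 take 17, j++
i=0 j=6: A[i]=19<=B[j]=22 take 19, i++
i=1 j=6: A[i]=23>B[j]=22 take 22, j++
i=1 j=7: A[i]=23<=B[j]=32 take 23, i++

i=2, j=7, merged so far=[3, 5, 10, 13, 14, 17, 19, 22, 23]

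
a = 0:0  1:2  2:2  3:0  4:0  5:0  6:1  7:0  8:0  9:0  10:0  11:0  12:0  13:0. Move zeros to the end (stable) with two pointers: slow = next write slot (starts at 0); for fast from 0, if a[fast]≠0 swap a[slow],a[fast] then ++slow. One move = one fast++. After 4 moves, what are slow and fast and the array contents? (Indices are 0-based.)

slow=0 fast=0: a[fast]=0, fast++
slow=0 fast=1: a[fast]=2≠0 swap→a[0]=2, slow++,fast++
slow=1 fast=2: a[fast]=2≠0 swap→a[1]=2, slow++,fast++
slow=2 fast=3: a[fast]=0, fast++

slow=2, fast=4, a=[2, 2, 0, 0, 0, 0, 1, 0, 0, 0, 0, 0, 0, 0]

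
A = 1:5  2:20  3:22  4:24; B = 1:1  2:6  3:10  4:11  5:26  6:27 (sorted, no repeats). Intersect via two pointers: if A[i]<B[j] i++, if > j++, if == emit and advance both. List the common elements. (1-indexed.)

[i=1,j=1] 5>1 → j++
[i=1,j=2] 5<6 → i++
[i=2,j=2] 20>6 → j++
[i=2,j=3] 20>10 → j++
[i=2,j=4] 20>11 → j++
[i=2,j=5] 20<26 → i++
[i=3,j=5] 22<26 → i++
[i=4,j=5] 24<26 → i++

intersection = []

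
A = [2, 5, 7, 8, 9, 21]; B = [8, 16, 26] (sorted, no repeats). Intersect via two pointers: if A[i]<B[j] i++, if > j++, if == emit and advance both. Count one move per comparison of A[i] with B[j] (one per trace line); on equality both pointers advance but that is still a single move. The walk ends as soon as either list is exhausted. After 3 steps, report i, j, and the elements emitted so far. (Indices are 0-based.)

i=3, j=0, emitted=[]

i=0 j=0: 2<8, i++
i=1 j=0: 5<8, i++
i=2 j=0: 7<8, i++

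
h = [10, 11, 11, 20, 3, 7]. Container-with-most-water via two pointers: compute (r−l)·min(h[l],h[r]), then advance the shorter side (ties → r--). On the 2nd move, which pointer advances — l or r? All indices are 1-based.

[1,6] min(10,7)*5=35 best=35 * → r--
[1,5] min(10,3)*4=12 best=35 → r--

r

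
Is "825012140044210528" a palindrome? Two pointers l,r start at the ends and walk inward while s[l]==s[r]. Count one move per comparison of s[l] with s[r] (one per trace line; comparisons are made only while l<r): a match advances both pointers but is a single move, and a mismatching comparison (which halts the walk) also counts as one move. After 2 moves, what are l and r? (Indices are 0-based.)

[0,17] '8'=='8' → l++,r--
[1,16] '2'=='2' → l++,r--

l=2, r=15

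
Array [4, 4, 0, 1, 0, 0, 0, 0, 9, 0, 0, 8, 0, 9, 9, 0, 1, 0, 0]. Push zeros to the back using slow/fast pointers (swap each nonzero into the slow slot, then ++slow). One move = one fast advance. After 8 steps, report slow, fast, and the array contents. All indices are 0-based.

(s=0,f=0) a[fast]=4≠0 swap→a[0]=4 → slow++,fast++
(s=1,f=1) a[fast]=4≠0 swap→a[1]=4 → slow++,fast++
(s=2,f=2) a[fast]=0 → fast++
(s=2,f=3) a[fast]=1≠0 swap→a[2]=1 → slow++,fast++
(s=3,f=4) a[fast]=0 → fast++
(s=3,f=5) a[fast]=0 → fast++
(s=3,f=6) a[fast]=0 → fast++
(s=3,f=7) a[fast]=0 → fast++

slow=3, fast=8, a=[4, 4, 1, 0, 0, 0, 0, 0, 9, 0, 0, 8, 0, 9, 9, 0, 1, 0, 0]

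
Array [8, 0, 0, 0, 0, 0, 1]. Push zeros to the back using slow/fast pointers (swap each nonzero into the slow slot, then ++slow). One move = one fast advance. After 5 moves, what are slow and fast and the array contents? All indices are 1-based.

slow=1 fast=1: a[fast]=8≠0 swap→a[1]=8, slow++,fast++
slow=2 fast=2: a[fast]=0, fast++
slow=2 fast=3: a[fast]=0, fast++
slow=2 fast=4: a[fast]=0, fast++
slow=2 fast=5: a[fast]=0, fast++

slow=2, fast=6, a=[8, 0, 0, 0, 0, 0, 1]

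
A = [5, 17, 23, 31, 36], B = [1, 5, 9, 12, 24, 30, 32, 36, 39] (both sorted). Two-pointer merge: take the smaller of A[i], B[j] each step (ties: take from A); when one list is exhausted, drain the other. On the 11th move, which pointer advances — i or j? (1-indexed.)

j

i=1 j=1: A[i]=5>B[j]=1 take 1, j++
i=1 j=2: A[i]=5<=B[j]=5 take 5, i++
i=2 j=2: A[i]=17>B[j]=5 take 5, j++
i=2 j=3: A[i]=17>B[j]=9 take 9, j++
i=2 j=4: A[i]=17>B[j]=12 take 12, j++
i=2 j=5: A[i]=17<=B[j]=24 take 17, i++
i=3 j=5: A[i]=23<=B[j]=24 take 23, i++
i=4 j=5: A[i]=31>B[j]=24 take 24, j++
i=4 j=6: A[i]=31>B[j]=30 take 30, j++
i=4 j=7: A[i]=31<=B[j]=32 take 31, i++
i=5 j=7: A[i]=36>B[j]=32 take 32, j++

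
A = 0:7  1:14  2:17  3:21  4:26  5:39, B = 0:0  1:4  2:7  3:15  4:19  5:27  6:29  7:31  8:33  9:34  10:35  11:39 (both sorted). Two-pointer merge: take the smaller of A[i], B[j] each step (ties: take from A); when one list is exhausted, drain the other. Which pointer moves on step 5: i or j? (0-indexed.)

i

[i=0,j=0] A[i]=7>B[j]=0 take 0 → j++
[i=0,j=1] A[i]=7>B[j]=4 take 4 → j++
[i=0,j=2] A[i]=7<=B[j]=7 take 7 → i++
[i=1,j=2] A[i]=14>B[j]=7 take 7 → j++
[i=1,j=3] A[i]=14<=B[j]=15 take 14 → i++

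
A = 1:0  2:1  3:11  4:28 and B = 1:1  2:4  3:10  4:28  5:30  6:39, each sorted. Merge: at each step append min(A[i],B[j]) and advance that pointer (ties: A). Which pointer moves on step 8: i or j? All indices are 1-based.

[i=1,j=1] A[i]=0<=B[j]=1 take 0 → i++
[i=2,j=1] A[i]=1<=B[j]=1 take 1 → i++
[i=3,j=1] A[i]=11>B[j]=1 take 1 → j++
[i=3,j=2] A[i]=11>B[j]=4 take 4 → j++
[i=3,j=3] A[i]=11>B[j]=10 take 10 → j++
[i=3,j=4] A[i]=11<=B[j]=28 take 11 → i++
[i=4,j=4] A[i]=28<=B[j]=28 take 28 → i++
[i=5,j=4] A done, take B[j]=28 → j++

j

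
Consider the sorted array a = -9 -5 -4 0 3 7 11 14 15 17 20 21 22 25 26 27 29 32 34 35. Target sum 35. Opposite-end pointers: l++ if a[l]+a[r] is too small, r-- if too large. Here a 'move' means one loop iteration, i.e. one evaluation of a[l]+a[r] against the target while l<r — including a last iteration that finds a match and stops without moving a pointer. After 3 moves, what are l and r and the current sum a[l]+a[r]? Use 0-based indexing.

l=0 r=19: -9+35=26 <35, l++
l=1 r=19: -5+35=30 <35, l++
l=2 r=19: -4+35=31 <35, l++

l=3, r=19, sum=35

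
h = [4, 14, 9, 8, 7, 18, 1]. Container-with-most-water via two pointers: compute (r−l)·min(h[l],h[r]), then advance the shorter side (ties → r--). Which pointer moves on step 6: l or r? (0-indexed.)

l

l=0 r=6: min(4,1)*6=6 best=6 *, r--
l=0 r=5: min(4,18)*5=20 best=20 *, l++
l=1 r=5: min(14,18)*4=56 best=56 *, l++
l=2 r=5: min(9,18)*3=27 best=56, l++
l=3 r=5: min(8,18)*2=16 best=56, l++
l=4 r=5: min(7,18)*1=7 best=56, l++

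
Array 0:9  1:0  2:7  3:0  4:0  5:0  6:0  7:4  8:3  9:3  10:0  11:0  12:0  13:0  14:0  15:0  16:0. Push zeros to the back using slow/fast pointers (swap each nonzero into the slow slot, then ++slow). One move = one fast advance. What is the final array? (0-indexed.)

slow=0 fast=0: a[fast]=9≠0 swap→a[0]=9, slow++,fast++
slow=1 fast=1: a[fast]=0, fast++
slow=1 fast=2: a[fast]=7≠0 swap→a[1]=7, slow++,fast++
slow=2 fast=3: a[fast]=0, fast++
slow=2 fast=4: a[fast]=0, fast++
slow=2 fast=5: a[fast]=0, fast++
slow=2 fast=6: a[fast]=0, fast++
slow=2 fast=7: a[fast]=4≠0 swap→a[2]=4, slow++,fast++
slow=3 fast=8: a[fast]=3≠0 swap→a[3]=3, slow++,fast++
slow=4 fast=9: a[fast]=3≠0 swap→a[4]=3, slow++,fast++
slow=5 fast=10: a[fast]=0, fast++
slow=5 fast=11: a[fast]=0, fast++
slow=5 fast=12: a[fast]=0, fast++
slow=5 fast=13: a[fast]=0, fast++
slow=5 fast=14: a[fast]=0, fast++
slow=5 fast=15: a[fast]=0, fast++
slow=5 fast=16: a[fast]=0, fast++

[9, 7, 4, 3, 3, 0, 0, 0, 0, 0, 0, 0, 0, 0, 0, 0, 0]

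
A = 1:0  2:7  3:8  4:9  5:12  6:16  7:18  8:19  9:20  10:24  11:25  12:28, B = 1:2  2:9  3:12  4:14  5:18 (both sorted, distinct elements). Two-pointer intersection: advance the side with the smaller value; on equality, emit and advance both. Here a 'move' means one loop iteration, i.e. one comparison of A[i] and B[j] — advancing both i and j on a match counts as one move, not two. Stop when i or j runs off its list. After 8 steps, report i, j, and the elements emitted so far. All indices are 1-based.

i=1 j=1: 0<2, i++
i=2 j=1: 7>2, j++
i=2 j=2: 7<9, i++
i=3 j=2: 8<9, i++
i=4 j=2: 9==9 emit, i++,j++
i=5 j=3: 12==12 emit, i++,j++
i=6 j=4: 16>14, j++
i=6 j=5: 16<18, i++

i=7, j=5, emitted=[9, 12]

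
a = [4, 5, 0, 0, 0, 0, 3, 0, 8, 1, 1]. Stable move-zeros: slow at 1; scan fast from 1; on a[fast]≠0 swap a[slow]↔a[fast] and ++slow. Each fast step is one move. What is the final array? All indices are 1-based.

(s=1,f=1) a[fast]=4≠0 swap→a[1]=4 → slow++,fast++
(s=2,f=2) a[fast]=5≠0 swap→a[2]=5 → slow++,fast++
(s=3,f=3) a[fast]=0 → fast++
(s=3,f=4) a[fast]=0 → fast++
(s=3,f=5) a[fast]=0 → fast++
(s=3,f=6) a[fast]=0 → fast++
(s=3,f=7) a[fast]=3≠0 swap→a[3]=3 → slow++,fast++
(s=4,f=8) a[fast]=0 → fast++
(s=4,f=9) a[fast]=8≠0 swap→a[4]=8 → slow++,fast++
(s=5,f=10) a[fast]=1≠0 swap→a[5]=1 → slow++,fast++
(s=6,f=11) a[fast]=1≠0 swap→a[6]=1 → slow++,fast++

[4, 5, 3, 8, 1, 1, 0, 0, 0, 0, 0]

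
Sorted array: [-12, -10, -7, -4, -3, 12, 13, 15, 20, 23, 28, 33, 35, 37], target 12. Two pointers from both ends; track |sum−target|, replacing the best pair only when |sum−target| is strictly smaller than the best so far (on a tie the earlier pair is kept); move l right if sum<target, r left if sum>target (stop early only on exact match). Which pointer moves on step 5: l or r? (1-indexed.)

l

[1,14] -12+37=25 d=13 * → r--
[1,13] -12+35=23 d=11 * → r--
[1,12] -12+33=21 d=9 * → r--
[1,11] -12+28=16 d=4 * → r--
[1,10] -12+23=11 d=1 * → l++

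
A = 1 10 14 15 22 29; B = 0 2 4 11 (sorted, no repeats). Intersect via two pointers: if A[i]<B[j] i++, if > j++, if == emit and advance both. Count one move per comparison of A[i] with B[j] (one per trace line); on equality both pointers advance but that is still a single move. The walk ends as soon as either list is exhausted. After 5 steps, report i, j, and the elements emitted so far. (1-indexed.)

i=3, j=4, emitted=[]

[i=1,j=1] 1>0 → j++
[i=1,j=2] 1<2 → i++
[i=2,j=2] 10>2 → j++
[i=2,j=3] 10>4 → j++
[i=2,j=4] 10<11 → i++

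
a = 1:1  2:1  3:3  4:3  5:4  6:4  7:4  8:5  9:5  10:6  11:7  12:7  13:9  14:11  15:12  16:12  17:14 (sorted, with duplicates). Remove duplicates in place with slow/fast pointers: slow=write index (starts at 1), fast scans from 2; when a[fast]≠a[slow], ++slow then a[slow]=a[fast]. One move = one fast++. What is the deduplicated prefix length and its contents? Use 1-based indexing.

(s=1,f=2) a[fast]=1=a[slow] dup → fast++
(s=1,f=3) a[fast]=3≠a[slow]=1 write a[2]=3 → slow++,fast++
(s=2,f=4) a[fast]=3=a[slow] dup → fast++
(s=2,f=5) a[fast]=4≠a[slow]=3 write a[3]=4 → slow++,fast++
(s=3,f=6) a[fast]=4=a[slow] dup → fast++
(s=3,f=7) a[fast]=4=a[slow] dup → fast++
(s=3,f=8) a[fast]=5≠a[slow]=4 write a[4]=5 → slow++,fast++
(s=4,f=9) a[fast]=5=a[slow] dup → fast++
(s=4,f=10) a[fast]=6≠a[slow]=5 write a[5]=6 → slow++,fast++
(s=5,f=11) a[fast]=7≠a[slow]=6 write a[6]=7 → slow++,fast++
(s=6,f=12) a[fast]=7=a[slow] dup → fast++
(s=6,f=13) a[fast]=9≠a[slow]=7 write a[7]=9 → slow++,fast++
(s=7,f=14) a[fast]=11≠a[slow]=9 write a[8]=11 → slow++,fast++
(s=8,f=15) a[fast]=12≠a[slow]=11 write a[9]=12 → slow++,fast++
(s=9,f=16) a[fast]=12=a[slow] dup → fast++
(s=9,f=17) a[fast]=14≠a[slow]=12 write a[10]=14 → slow++,fast++

length 10; prefix = [1, 3, 4, 5, 6, 7, 9, 11, 12, 14]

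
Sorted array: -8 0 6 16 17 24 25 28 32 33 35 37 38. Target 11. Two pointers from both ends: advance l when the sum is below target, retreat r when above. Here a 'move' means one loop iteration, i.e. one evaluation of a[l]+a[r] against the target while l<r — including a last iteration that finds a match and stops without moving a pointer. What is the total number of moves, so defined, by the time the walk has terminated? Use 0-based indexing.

12 moves

l=0 r=12: -8+38=30 >11, r--
l=0 r=11: -8+37=29 >11, r--
l=0 r=10: -8+35=27 >11, r--
l=0 r=9: -8+33=25 >11, r--
l=0 r=8: -8+32=24 >11, r--
l=0 r=7: -8+28=20 >11, r--
l=0 r=6: -8+25=17 >11, r--
l=0 r=5: -8+24=16 >11, r--
l=0 r=4: -8+17=9 <11, l++
l=1 r=4: 0+17=17 >11, r--
l=1 r=3: 0+16=16 >11, r--
l=1 r=2: 0+6=6 <11, l++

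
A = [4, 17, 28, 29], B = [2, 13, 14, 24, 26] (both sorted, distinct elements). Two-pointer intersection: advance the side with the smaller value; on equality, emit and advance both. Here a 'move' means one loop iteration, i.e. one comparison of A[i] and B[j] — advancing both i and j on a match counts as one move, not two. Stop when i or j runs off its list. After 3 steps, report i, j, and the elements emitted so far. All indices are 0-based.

i=1, j=2, emitted=[]

[i=0,j=0] 4>2 → j++
[i=0,j=1] 4<13 → i++
[i=1,j=1] 17>13 → j++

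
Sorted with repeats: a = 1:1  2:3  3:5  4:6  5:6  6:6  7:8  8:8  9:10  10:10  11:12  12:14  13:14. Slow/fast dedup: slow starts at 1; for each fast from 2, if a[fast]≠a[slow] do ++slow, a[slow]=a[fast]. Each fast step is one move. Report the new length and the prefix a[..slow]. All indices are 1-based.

slow=1 fast=2: a[fast]=3≠a[slow]=1 write a[2]=3, slow++,fast++
slow=2 fast=3: a[fast]=5≠a[slow]=3 write a[3]=5, slow++,fast++
slow=3 fast=4: a[fast]=6≠a[slow]=5 write a[4]=6, slow++,fast++
slow=4 fast=5: a[fast]=6=a[slow] dup, fast++
slow=4 fast=6: a[fast]=6=a[slow] dup, fast++
slow=4 fast=7: a[fast]=8≠a[slow]=6 write a[5]=8, slow++,fast++
slow=5 fast=8: a[fast]=8=a[slow] dup, fast++
slow=5 fast=9: a[fast]=10≠a[slow]=8 write a[6]=10, slow++,fast++
slow=6 fast=10: a[fast]=10=a[slow] dup, fast++
slow=6 fast=11: a[fast]=12≠a[slow]=10 write a[7]=12, slow++,fast++
slow=7 fast=12: a[fast]=14≠a[slow]=12 write a[8]=14, slow++,fast++
slow=8 fast=13: a[fast]=14=a[slow] dup, fast++

length 8; prefix = [1, 3, 5, 6, 8, 10, 12, 14]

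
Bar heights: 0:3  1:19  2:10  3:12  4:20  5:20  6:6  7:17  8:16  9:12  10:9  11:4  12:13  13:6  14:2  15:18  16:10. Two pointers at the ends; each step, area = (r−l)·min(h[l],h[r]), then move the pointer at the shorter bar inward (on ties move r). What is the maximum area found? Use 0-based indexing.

max area = 252

l=0 r=16: min(3,10)*16=48 best=48 *, l++
l=1 r=16: min(19,10)*15=150 best=150 *, r--
l=1 r=15: min(19,18)*14=252 best=252 *, r--
l=1 r=14: min(19,2)*13=26 best=252, r--
l=1 r=13: min(19,6)*12=72 best=252, r--
l=1 r=12: min(19,13)*11=143 best=252, r--
l=1 r=11: min(19,4)*10=40 best=252, r--
l=1 r=10: min(19,9)*9=81 best=252, r--
l=1 r=9: min(19,12)*8=96 best=252, r--
l=1 r=8: min(19,16)*7=112 best=252, r--
l=1 r=7: min(19,17)*6=102 best=252, r--
l=1 r=6: min(19,6)*5=30 best=252, r--
l=1 r=5: min(19,20)*4=76 best=252, l++
l=2 r=5: min(10,20)*3=30 best=252, l++
l=3 r=5: min(12,20)*2=24 best=252, l++
l=4 r=5: min(20,20)*1=20 best=252, r--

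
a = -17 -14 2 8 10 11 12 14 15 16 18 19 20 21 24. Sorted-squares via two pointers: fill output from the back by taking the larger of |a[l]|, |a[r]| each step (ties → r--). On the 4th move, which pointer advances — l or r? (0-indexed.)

r

[0,14] |-17|<=|24| out[14]=576 → r--
[0,13] |-17|<=|21| out[13]=441 → r--
[0,12] |-17|<=|20| out[12]=400 → r--
[0,11] |-17|<=|19| out[11]=361 → r--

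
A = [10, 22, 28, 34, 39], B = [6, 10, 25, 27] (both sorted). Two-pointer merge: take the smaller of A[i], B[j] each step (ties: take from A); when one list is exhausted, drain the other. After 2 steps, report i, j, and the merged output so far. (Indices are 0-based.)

i=1, j=1, merged so far=[6, 10]

[i=0,j=0] A[i]=10>B[j]=6 take 6 → j++
[i=0,j=1] A[i]=10<=B[j]=10 take 10 → i++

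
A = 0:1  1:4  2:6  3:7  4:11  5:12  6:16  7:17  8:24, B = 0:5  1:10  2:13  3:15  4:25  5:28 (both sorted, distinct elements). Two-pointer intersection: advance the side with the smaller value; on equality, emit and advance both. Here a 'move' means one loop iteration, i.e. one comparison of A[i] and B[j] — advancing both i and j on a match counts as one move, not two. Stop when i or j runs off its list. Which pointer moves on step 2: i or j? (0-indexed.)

i=0 j=0: 1<5, i++
i=1 j=0: 4<5, i++

i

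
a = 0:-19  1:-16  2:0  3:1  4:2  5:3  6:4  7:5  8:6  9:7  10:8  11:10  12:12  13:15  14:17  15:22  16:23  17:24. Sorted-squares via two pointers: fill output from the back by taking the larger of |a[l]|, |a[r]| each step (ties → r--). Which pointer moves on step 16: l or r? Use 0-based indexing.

[0,17] |-19|<=|24| out[17]=576 → r--
[0,16] |-19|<=|23| out[16]=529 → r--
[0,15] |-19|<=|22| out[15]=484 → r--
[0,14] |-19|>|17| out[14]=361 → l++
[1,14] |-16|<=|17| out[13]=289 → r--
[1,13] |-16|>|15| out[12]=256 → l++
[2,13] |0|<=|15| out[11]=225 → r--
[2,12] |0|<=|12| out[10]=144 → r--
[2,11] |0|<=|10| out[9]=100 → r--
[2,10] |0|<=|8| out[8]=64 → r--
[2,9] |0|<=|7| out[7]=49 → r--
[2,8] |0|<=|6| out[6]=36 → r--
[2,7] |0|<=|5| out[5]=25 → r--
[2,6] |0|<=|4| out[4]=16 → r--
[2,5] |0|<=|3| out[3]=9 → r--
[2,4] |0|<=|2| out[2]=4 → r--

r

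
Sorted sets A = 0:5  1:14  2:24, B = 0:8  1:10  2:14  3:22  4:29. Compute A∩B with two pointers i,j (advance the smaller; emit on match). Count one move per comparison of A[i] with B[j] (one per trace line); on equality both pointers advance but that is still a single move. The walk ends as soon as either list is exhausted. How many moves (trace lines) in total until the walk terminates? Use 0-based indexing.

[i=0,j=0] 5<8 → i++
[i=1,j=0] 14>8 → j++
[i=1,j=1] 14>10 → j++
[i=1,j=2] 14==14 emit → i++,j++
[i=2,j=3] 24>22 → j++
[i=2,j=4] 24<29 → i++

6 moves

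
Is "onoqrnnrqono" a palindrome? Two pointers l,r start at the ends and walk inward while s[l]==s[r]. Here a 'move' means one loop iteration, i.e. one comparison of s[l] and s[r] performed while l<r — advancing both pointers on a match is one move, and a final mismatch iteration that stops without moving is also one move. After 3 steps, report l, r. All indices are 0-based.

[0,11] 'o'=='o' → l++,r--
[1,10] 'n'=='n' → l++,r--
[2,9] 'o'=='o' → l++,r--

l=3, r=8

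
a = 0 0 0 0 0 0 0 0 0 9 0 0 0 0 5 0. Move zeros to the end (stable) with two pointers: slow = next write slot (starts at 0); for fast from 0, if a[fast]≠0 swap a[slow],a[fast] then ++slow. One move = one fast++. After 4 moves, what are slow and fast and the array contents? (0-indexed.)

slow=0, fast=4, a=[0, 0, 0, 0, 0, 0, 0, 0, 0, 9, 0, 0, 0, 0, 5, 0]

slow=0 fast=0: a[fast]=0, fast++
slow=0 fast=1: a[fast]=0, fast++
slow=0 fast=2: a[fast]=0, fast++
slow=0 fast=3: a[fast]=0, fast++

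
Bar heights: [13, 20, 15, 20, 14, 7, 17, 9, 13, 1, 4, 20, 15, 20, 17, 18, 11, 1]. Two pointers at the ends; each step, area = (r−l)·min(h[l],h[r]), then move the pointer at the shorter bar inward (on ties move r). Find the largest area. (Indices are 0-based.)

[0,17] min(13,1)*17=17 best=17 * → r--
[0,16] min(13,11)*16=176 best=176 * → r--
[0,15] min(13,18)*15=195 best=195 * → l++
[1,15] min(20,18)*14=252 best=252 * → r--
[1,14] min(20,17)*13=221 best=252 → r--
[1,13] min(20,20)*12=240 best=252 → r--
[1,12] min(20,15)*11=165 best=252 → r--
[1,11] min(20,20)*10=200 best=252 → r--
[1,10] min(20,4)*9=36 best=252 → r--
[1,9] min(20,1)*8=8 best=252 → r--
[1,8] min(20,13)*7=91 best=252 → r--
[1,7] min(20,9)*6=54 best=252 → r--
[1,6] min(20,17)*5=85 best=252 → r--
[1,5] min(20,7)*4=28 best=252 → r--
[1,4] min(20,14)*3=42 best=252 → r--
[1,3] min(20,20)*2=40 best=252 → r--
[1,2] min(20,15)*1=15 best=252 → r--

max area = 252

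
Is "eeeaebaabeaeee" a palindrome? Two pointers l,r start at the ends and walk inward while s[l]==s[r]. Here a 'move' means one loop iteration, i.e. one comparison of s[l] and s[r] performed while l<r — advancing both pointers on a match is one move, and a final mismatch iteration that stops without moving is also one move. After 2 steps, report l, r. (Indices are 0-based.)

l=2, r=11

l=0 r=13: 'e'=='e', l++,r--
l=1 r=12: 'e'=='e', l++,r--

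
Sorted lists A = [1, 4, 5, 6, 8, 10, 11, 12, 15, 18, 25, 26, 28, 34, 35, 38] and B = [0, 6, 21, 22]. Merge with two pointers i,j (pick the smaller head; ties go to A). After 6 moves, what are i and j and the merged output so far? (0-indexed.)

i=4, j=2, merged so far=[0, 1, 4, 5, 6, 6]

i=0 j=0: A[i]=1>B[j]=0 take 0, j++
i=0 j=1: A[i]=1<=B[j]=6 take 1, i++
i=1 j=1: A[i]=4<=B[j]=6 take 4, i++
i=2 j=1: A[i]=5<=B[j]=6 take 5, i++
i=3 j=1: A[i]=6<=B[j]=6 take 6, i++
i=4 j=1: A[i]=8>B[j]=6 take 6, j++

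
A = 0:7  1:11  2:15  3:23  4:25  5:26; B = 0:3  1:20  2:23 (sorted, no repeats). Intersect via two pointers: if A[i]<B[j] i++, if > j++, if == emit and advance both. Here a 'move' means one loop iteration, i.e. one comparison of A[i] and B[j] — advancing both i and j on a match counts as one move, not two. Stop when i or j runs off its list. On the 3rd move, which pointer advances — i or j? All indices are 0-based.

i=0 j=0: 7>3, j++
i=0 j=1: 7<20, i++
i=1 j=1: 11<20, i++

i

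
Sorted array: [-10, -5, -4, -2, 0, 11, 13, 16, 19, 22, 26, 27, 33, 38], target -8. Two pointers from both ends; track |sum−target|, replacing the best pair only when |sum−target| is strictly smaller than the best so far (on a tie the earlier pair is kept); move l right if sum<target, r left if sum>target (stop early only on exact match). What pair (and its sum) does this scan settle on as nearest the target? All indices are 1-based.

pair (-5, -2) with sum -7 (|Δ|=1)

l=1 r=14: -10+38=28 d=36 *, r--
l=1 r=13: -10+33=23 d=31 *, r--
l=1 r=12: -10+27=17 d=25 *, r--
l=1 r=11: -10+26=16 d=24 *, r--
l=1 r=10: -10+22=12 d=20 *, r--
l=1 r=9: -10+19=9 d=17 *, r--
l=1 r=8: -10+16=6 d=14 *, r--
l=1 r=7: -10+13=3 d=11 *, r--
l=1 r=6: -10+11=1 d=9 *, r--
l=1 r=5: -10+0=-10 d=2 *, l++
l=2 r=5: -5+0=-5 d=3, r--
l=2 r=4: -5+-2=-7 d=1 *, r--
l=2 r=3: -5+-4=-9 d=1, l++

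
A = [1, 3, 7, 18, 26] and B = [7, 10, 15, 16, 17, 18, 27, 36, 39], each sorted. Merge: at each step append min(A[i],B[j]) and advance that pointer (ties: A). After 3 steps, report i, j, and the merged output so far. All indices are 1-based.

i=4, j=1, merged so far=[1, 3, 7]

[i=1,j=1] A[i]=1<=B[j]=7 take 1 → i++
[i=2,j=1] A[i]=3<=B[j]=7 take 3 → i++
[i=3,j=1] A[i]=7<=B[j]=7 take 7 → i++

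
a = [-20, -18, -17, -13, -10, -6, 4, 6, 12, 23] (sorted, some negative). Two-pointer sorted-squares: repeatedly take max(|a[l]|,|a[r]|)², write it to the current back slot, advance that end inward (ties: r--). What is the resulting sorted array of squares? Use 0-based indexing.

[16, 36, 36, 100, 144, 169, 289, 324, 400, 529]

l=0 r=9: |-20|<=|23| out[9]=529, r--
l=0 r=8: |-20|>|12| out[8]=400, l++
l=1 r=8: |-18|>|12| out[7]=324, l++
l=2 r=8: |-17|>|12| out[6]=289, l++
l=3 r=8: |-13|>|12| out[5]=169, l++
l=4 r=8: |-10|<=|12| out[4]=144, r--
l=4 r=7: |-10|>|6| out[3]=100, l++
l=5 r=7: |-6|<=|6| out[2]=36, r--
l=5 r=6: |-6|>|4| out[1]=36, l++
l=6 r=6: |4|<=|4| out[0]=16, r--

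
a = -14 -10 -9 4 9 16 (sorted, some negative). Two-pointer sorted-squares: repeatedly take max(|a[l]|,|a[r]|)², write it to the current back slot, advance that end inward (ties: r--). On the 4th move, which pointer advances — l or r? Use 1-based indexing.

[1,6] |-14|<=|16| out[6]=256 → r--
[1,5] |-14|>|9| out[5]=196 → l++
[2,5] |-10|>|9| out[4]=100 → l++
[3,5] |-9|<=|9| out[3]=81 → r--

r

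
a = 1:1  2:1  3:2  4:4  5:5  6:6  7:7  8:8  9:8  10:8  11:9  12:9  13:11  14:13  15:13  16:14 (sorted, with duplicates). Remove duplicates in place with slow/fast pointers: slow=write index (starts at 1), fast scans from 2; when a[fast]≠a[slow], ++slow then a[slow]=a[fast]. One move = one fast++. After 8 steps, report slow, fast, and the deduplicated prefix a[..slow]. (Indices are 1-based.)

slow=7, fast=10, prefix=[1, 2, 4, 5, 6, 7, 8]

(s=1,f=2) a[fast]=1=a[slow] dup → fast++
(s=1,f=3) a[fast]=2≠a[slow]=1 write a[2]=2 → slow++,fast++
(s=2,f=4) a[fast]=4≠a[slow]=2 write a[3]=4 → slow++,fast++
(s=3,f=5) a[fast]=5≠a[slow]=4 write a[4]=5 → slow++,fast++
(s=4,f=6) a[fast]=6≠a[slow]=5 write a[5]=6 → slow++,fast++
(s=5,f=7) a[fast]=7≠a[slow]=6 write a[6]=7 → slow++,fast++
(s=6,f=8) a[fast]=8≠a[slow]=7 write a[7]=8 → slow++,fast++
(s=7,f=9) a[fast]=8=a[slow] dup → fast++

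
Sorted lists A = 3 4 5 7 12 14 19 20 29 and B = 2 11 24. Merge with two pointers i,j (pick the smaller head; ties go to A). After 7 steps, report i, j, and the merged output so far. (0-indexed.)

i=5, j=2, merged so far=[2, 3, 4, 5, 7, 11, 12]

i=0 j=0: A[i]=3>B[j]=2 take 2, j++
i=0 j=1: A[i]=3<=B[j]=11 take 3, i++
i=1 j=1: A[i]=4<=B[j]=11 take 4, i++
i=2 j=1: A[i]=5<=B[j]=11 take 5, i++
i=3 j=1: A[i]=7<=B[j]=11 take 7, i++
i=4 j=1: A[i]=12>B[j]=11 take 11, j++
i=4 j=2: A[i]=12<=B[j]=24 take 12, i++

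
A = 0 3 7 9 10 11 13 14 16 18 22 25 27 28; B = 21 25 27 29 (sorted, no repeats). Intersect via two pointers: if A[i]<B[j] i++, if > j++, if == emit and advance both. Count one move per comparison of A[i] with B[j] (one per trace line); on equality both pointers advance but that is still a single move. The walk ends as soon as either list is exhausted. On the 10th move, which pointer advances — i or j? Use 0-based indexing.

[i=0,j=0] 0<21 → i++
[i=1,j=0] 3<21 → i++
[i=2,j=0] 7<21 → i++
[i=3,j=0] 9<21 → i++
[i=4,j=0] 10<21 → i++
[i=5,j=0] 11<21 → i++
[i=6,j=0] 13<21 → i++
[i=7,j=0] 14<21 → i++
[i=8,j=0] 16<21 → i++
[i=9,j=0] 18<21 → i++

i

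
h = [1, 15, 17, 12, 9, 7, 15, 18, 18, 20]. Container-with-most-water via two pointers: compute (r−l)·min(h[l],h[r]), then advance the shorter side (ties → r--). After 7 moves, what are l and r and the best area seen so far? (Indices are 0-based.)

l=7, r=9, best area=120

l=0 r=9: min(1,20)*9=9 best=9 *, l++
l=1 r=9: min(15,20)*8=120 best=120 *, l++
l=2 r=9: min(17,20)*7=119 best=120, l++
l=3 r=9: min(12,20)*6=72 best=120, l++
l=4 r=9: min(9,20)*5=45 best=120, l++
l=5 r=9: min(7,20)*4=28 best=120, l++
l=6 r=9: min(15,20)*3=45 best=120, l++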